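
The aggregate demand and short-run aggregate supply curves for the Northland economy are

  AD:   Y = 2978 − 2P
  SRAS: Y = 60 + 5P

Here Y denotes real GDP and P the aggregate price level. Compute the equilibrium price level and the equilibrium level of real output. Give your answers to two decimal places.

Set AD = SRAS: 2978 − 2P = 60 + 5P, so 2918 = 7P and P = 416.86.
Substituting into AD, Y = 2978 − 2P = 2144.29.

P = 416.86, Y = 2144.29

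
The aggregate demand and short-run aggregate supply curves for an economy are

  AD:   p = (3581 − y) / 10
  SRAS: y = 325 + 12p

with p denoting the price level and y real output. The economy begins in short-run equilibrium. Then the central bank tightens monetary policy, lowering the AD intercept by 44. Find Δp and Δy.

Δp = -2, Δy = -24

This is a negative demand shock: AD shifts left.
New AD: y = 3537 − 10p.
Set AD = SRAS: 3537 − 10p = 325 + 12p, so 3212 = 22p and p = 146.
y = 3537 − 10·146 = 2077.
Initially p = 148, y = 2101, so Δp = -2 and Δy = -24.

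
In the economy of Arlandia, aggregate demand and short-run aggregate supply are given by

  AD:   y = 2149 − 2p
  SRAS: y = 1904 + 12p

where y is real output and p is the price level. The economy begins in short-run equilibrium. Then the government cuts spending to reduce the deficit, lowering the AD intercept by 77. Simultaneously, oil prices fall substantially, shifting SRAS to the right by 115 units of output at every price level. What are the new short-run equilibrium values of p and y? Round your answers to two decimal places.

p = 3.79, y = 2064.43

After both shocks: AD is y = 2072 − 2p and SRAS is y = 2019 + 12p.
Setting them equal: 53 = 14p, so p = 3.79.
Substituting into AD, y = 2064.43.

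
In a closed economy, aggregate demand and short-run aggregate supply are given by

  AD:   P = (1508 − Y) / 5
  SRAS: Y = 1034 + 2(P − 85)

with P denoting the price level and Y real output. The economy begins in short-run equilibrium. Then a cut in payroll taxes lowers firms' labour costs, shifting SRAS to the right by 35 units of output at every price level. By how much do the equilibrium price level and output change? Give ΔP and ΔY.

ΔP = -5, ΔY = +25

This is a positive supply shock: SRAS shifts right.
New SRAS: Y = 899 + 2P.
Set AD = SRAS: 1508 − 5P = 899 + 2P, so 609 = 7P and P = 87.
Y = 1508 − 5·87 = 1073.
Initially P = 92, Y = 1048, so ΔP = -5 and ΔY = +25.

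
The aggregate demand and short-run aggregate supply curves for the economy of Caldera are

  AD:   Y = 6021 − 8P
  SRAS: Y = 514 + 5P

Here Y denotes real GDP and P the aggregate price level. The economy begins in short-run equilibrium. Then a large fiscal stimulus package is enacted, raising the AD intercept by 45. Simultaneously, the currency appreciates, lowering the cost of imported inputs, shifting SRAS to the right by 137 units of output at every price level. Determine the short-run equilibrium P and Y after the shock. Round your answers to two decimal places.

After both shocks: AD is Y = 6066 − 8P and SRAS is Y = 651 + 5P.
Setting them equal: 5415 = 13P, so P = 416.54.
Substituting into AD, Y = 2733.69.

P = 416.54, Y = 2733.69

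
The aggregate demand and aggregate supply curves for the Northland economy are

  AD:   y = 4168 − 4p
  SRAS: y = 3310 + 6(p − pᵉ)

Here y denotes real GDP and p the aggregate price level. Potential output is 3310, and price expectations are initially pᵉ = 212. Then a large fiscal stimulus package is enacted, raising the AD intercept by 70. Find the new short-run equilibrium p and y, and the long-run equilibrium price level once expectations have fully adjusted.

AD shifts right: new AD is y = 4238 − 4p. With pᵉ = 212, SRAS is y = 2038 + 6p.
Short run: 4238 − 4p = 2038 + 6p gives 2200 = 10p, so p = 220 and y = 4238 − 4·220 = 3358.
y = 3358 is above potential 3310; expectations adjust and SRAS shifts left until y = 3310.
Long run: on the new AD curve, 3310 = 4238 − 4p gives p = 232.

Short run: p = 220, y = 3358. Long run: p = 232.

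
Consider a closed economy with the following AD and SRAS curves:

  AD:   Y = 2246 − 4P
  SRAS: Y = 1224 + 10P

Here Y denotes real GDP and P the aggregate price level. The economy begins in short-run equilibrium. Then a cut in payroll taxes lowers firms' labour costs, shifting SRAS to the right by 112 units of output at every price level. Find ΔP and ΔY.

ΔP = -8, ΔY = +32

This is a positive supply shock: SRAS shifts right.
New SRAS: Y = 1336 + 10P.
Set AD = SRAS: 2246 − 4P = 1336 + 10P, so 910 = 14P and P = 65.
Y = 2246 − 4·65 = 1986.
Initially P = 73, Y = 1954, so ΔP = -8 and ΔY = +32.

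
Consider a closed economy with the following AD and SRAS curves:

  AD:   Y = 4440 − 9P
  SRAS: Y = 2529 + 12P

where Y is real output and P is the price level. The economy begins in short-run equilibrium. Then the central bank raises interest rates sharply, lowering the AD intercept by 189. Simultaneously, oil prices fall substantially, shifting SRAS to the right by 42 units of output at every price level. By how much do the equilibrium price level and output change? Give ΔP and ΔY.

ΔP = -11, ΔY = -90

After both shocks: AD is Y = 4251 − 9P and SRAS is Y = 2571 + 12P.
Setting them equal: 1680 = 21P, so P = 80.
Y = 4251 − 9·80 = 3531.
Initially P = 91, Y = 3621, so ΔP = -11 and ΔY = -90.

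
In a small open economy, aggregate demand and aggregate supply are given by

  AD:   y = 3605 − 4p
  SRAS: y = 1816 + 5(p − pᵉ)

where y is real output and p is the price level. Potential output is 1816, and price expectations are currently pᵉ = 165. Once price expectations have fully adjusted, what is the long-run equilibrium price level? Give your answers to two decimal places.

Long-run p = 447.25

Short run: with pᵉ = 165, SRAS is y = 991 + 5p. Setting AD = SRAS gives 2614 = 9p, so p = 290.44 and y = 3605 − 4p = 2443.22.
Output 2443.22 is above potential 1816, so over time expected prices rise and SRAS shifts left until y returns to 1816.
Long run: y = 1816 on the AD curve gives 1816 = 3605 − 4p, so p = 447.25.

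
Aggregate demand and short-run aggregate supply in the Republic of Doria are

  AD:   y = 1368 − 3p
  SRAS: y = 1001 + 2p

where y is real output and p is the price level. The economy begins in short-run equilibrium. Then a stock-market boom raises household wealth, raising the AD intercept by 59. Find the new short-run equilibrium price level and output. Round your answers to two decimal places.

p = 85.20, y = 1171.40

This is a positive demand shock: AD shifts right.
New AD: y = 1427 − 3p.
Set AD = SRAS: 1427 − 3p = 1001 + 2p, so 426 = 5p and p = 85.20.
Substituting into AD, y = 1171.40.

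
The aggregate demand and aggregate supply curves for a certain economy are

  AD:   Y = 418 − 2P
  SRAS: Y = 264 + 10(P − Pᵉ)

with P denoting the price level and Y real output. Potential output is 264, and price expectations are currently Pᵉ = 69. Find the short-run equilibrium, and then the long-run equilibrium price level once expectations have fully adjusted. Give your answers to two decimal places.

Short run: P = 70.33, Y = 277.33. Long run: P = 77.00.

Short run: with Pᵉ = 69, SRAS is Y = 10P − 426. Setting AD = SRAS gives 844 = 12P, so P = 70.33 and Y = 418 − 2P = 277.33.
Output 277.33 is above potential 264, so over time expected prices rise and SRAS shifts left until Y returns to 264.
Long run: Y = 264 on the AD curve gives 264 = 418 − 2P, so P = 77.00.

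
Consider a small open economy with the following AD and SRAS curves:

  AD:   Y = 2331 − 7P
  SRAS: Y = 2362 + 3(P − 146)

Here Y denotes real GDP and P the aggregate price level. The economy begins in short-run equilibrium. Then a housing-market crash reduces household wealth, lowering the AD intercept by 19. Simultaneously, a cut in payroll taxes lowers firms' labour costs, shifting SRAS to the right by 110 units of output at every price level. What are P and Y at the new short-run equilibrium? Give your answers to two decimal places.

After both shocks: AD is Y = 2312 − 7P and SRAS is Y = 2034 + 3P.
Setting them equal: 278 = 10P, so P = 27.80.
Substituting into AD, Y = 2117.40.

P = 27.80, Y = 2117.40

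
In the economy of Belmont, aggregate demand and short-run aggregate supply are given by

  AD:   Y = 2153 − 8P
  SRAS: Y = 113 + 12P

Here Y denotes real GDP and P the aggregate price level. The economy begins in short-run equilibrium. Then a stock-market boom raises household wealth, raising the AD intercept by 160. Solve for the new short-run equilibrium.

P = 110, Y = 1433

This is a positive demand shock: AD shifts right.
New AD: Y = 2313 − 8P.
Set AD = SRAS: 2313 − 8P = 113 + 12P, so 2200 = 20P and P = 110.
Y = 2313 − 8·110 = 1433.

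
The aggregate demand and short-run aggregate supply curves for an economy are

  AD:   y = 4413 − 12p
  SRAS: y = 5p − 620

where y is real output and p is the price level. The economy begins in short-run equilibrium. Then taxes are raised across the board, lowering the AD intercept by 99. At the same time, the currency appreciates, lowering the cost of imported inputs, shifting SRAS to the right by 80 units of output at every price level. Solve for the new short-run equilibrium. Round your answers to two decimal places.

p = 285.53, y = 887.65

After both shocks: AD is y = 4314 − 12p and SRAS is y = 5p − 540.
Setting them equal: 4854 = 17p, so p = 285.53.
Substituting into AD, y = 887.65.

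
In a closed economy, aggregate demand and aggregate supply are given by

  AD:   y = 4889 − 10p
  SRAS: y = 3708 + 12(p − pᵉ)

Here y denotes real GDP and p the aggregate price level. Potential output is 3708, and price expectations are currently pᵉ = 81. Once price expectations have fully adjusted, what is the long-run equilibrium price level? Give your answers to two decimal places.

Long-run p = 118.10

Short run: with pᵉ = 81, SRAS is y = 2736 + 12p. Setting AD = SRAS gives 2153 = 22p, so p = 97.86 and y = 4889 − 10p = 3910.36.
Output 3910.36 is above potential 3708, so over time expected prices rise and SRAS shifts left until y returns to 3708.
Long run: y = 3708 on the AD curve gives 3708 = 4889 − 10p, so p = 118.10.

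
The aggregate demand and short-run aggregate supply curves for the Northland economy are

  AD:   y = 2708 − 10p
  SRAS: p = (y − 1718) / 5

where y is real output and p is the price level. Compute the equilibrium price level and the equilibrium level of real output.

Rearrange SRAS to y = 1718 + 5p.
Set AD = SRAS: 2708 − 10p = 1718 + 5p, so 990 = 15p and p = 66.
Then y = 2708 − 10·66 = 2048.

p = 66, y = 2048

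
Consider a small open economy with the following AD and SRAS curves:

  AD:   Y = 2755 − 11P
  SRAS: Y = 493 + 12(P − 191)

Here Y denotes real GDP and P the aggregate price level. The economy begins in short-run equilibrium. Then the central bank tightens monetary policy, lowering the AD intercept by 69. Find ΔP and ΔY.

ΔP = -3, ΔY = -36

This is a negative demand shock: AD shifts left.
New AD: Y = 2686 − 11P.
SRAS can be written Y = 12P − 1799.
Set AD = SRAS: 2686 − 11P = 12P − 1799, so 4485 = 23P and P = 195.
Y = 2686 − 11·195 = 541.
Initially P = 198, Y = 577, so ΔP = -3 and ΔY = -36.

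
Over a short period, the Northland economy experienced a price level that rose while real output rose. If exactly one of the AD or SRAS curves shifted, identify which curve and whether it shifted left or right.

P rose and Y rose. An AD shift moves P and Y in the same direction; an SRAS shift moves them in opposite directions.
Here P and Y moved in the same direction, so the AD curve shifted.
Since Y rose, AD shifted right.

AD shifted right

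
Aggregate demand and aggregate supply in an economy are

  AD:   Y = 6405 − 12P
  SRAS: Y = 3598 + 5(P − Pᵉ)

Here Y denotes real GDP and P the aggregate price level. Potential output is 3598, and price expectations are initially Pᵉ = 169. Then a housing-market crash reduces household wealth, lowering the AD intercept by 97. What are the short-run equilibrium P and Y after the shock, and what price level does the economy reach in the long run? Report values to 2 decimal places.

AD shifts left: new AD is Y = 6308 − 12P. With Pᵉ = 169, SRAS is Y = 2753 + 5P.
Short run: 6308 − 12P = 2753 + 5P gives 3555 = 17P, so P = 209.12 and Y = 6308 − 12P = 3798.59.
Y = 3798.59 is above potential 3598; expectations adjust and SRAS shifts left until Y = 3598.
Long run: on the new AD curve, 3598 = 6308 − 12P gives P = 225.83.

Short run: P = 209.12, Y = 3798.59. Long run: P = 225.83.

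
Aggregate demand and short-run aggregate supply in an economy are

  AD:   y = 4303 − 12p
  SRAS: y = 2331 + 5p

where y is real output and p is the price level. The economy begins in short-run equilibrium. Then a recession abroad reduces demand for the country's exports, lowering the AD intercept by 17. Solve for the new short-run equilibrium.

p = 115, y = 2906

This is a negative demand shock: AD shifts left.
New AD: y = 4286 − 12p.
Set AD = SRAS: 4286 − 12p = 2331 + 5p, so 1955 = 17p and p = 115.
y = 4286 − 12·115 = 2906.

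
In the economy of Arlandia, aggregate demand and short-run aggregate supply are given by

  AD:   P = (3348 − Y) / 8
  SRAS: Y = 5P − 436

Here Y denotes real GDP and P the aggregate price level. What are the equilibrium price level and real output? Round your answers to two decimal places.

Rearrange AD to Y = 3348 − 8P.
Set AD = SRAS: 3348 − 8P = 5P − 436, so 3784 = 13P and P = 291.08.
Substituting into AD, Y = 3348 − 8P = 1019.38.

P = 291.08, Y = 1019.38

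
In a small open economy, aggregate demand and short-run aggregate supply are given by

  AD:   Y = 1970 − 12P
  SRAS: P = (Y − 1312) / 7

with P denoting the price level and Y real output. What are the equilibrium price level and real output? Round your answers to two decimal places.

P = 34.63, Y = 1554.42

Rearrange SRAS to Y = 1312 + 7P.
Set AD = SRAS: 1970 − 12P = 1312 + 7P, so 658 = 19P and P = 34.63.
Substituting into AD, Y = 1970 − 12P = 1554.42.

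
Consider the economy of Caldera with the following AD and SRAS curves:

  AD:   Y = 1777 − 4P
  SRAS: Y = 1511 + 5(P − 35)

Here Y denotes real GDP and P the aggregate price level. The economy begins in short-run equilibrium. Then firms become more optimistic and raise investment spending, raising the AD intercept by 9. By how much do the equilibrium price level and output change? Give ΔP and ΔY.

ΔP = +1, ΔY = +5

This is a positive demand shock: AD shifts right.
New AD: Y = 1786 − 4P.
SRAS can be written Y = 1336 + 5P.
Set AD = SRAS: 1786 − 4P = 1336 + 5P, so 450 = 9P and P = 50.
Y = 1786 − 4·50 = 1586.
Initially P = 49, Y = 1581, so ΔP = +1 and ΔY = +5.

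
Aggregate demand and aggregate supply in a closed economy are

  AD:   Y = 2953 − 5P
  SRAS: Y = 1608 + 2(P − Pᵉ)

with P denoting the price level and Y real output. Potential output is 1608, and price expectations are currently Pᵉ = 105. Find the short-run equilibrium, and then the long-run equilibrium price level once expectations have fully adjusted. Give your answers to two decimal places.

Short run: P = 222.14, Y = 1842.29. Long run: P = 269.00.

Short run: with Pᵉ = 105, SRAS is Y = 1398 + 2P. Setting AD = SRAS gives 1555 = 7P, so P = 222.14 and Y = 2953 − 5P = 1842.29.
Output 1842.29 is above potential 1608, so over time expected prices rise and SRAS shifts left until Y returns to 1608.
Long run: Y = 1608 on the AD curve gives 1608 = 2953 − 5P, so P = 269.00.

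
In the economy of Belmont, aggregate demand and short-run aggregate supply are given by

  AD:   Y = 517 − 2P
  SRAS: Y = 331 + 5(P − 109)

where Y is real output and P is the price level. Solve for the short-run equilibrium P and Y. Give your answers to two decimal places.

P = 104.43, Y = 308.14

Write SRAS as Y = 331 + 5P − 545 = 5P − 214.
Set AD = SRAS: 517 − 2P = 5P − 214, so 731 = 7P and P = 104.43.
Substituting into AD, Y = 517 − 2P = 308.14.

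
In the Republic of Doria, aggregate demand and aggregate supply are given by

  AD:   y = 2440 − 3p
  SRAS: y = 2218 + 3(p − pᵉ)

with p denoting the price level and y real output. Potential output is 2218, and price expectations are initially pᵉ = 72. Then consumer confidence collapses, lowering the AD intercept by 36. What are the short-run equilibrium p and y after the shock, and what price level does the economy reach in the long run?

Short run: p = 67, y = 2203. Long run: p = 62.

AD shifts left: new AD is y = 2404 − 3p. With pᵉ = 72, SRAS is y = 2002 + 3p.
Short run: 2404 − 3p = 2002 + 3p gives 402 = 6p, so p = 67 and y = 2404 − 3·67 = 2203.
y = 2203 is below potential 2218; expectations adjust and SRAS shifts right until y = 2218.
Long run: on the new AD curve, 2218 = 2404 − 3p gives p = 62.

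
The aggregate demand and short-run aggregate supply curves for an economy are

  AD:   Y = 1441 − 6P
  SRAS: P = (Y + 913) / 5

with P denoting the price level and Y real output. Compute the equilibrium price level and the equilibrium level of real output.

Rearrange SRAS to Y = 5P − 913.
Set AD = SRAS: 1441 − 6P = 5P − 913, so 2354 = 11P and P = 214.
Then Y = 1441 − 6·214 = 157.

P = 214, Y = 157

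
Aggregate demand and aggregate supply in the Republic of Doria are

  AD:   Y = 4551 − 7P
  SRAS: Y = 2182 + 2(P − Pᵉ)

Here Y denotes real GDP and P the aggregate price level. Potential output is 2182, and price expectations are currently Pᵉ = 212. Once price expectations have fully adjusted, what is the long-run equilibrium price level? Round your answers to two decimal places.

Long-run P = 338.43

Short run: with Pᵉ = 212, SRAS is Y = 1758 + 2P. Setting AD = SRAS gives 2793 = 9P, so P = 310.33 and Y = 4551 − 7P = 2378.67.
Output 2378.67 is above potential 2182, so over time expected prices rise and SRAS shifts left until Y returns to 2182.
Long run: Y = 2182 on the AD curve gives 2182 = 4551 − 7P, so P = 338.43.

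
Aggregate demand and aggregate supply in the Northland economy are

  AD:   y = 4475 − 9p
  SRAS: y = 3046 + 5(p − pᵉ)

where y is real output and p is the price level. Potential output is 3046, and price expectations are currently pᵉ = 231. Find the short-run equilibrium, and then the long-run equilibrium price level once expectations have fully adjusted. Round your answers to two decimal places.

Short run: with pᵉ = 231, SRAS is y = 1891 + 5p. Setting AD = SRAS gives 2584 = 14p, so p = 184.57 and y = 4475 − 9p = 2813.86.
Output 2813.86 is below potential 3046, so over time expected prices fall and SRAS shifts right until y returns to 3046.
Long run: y = 3046 on the AD curve gives 3046 = 4475 − 9p, so p = 158.78.

Short run: p = 184.57, y = 2813.86. Long run: p = 158.78.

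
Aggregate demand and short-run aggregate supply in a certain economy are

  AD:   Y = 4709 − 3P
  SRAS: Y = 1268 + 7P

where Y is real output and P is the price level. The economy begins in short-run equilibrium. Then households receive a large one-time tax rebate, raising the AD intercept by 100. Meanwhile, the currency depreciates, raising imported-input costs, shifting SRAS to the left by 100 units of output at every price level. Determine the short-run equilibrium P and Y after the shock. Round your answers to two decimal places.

After both shocks: AD is Y = 4809 − 3P and SRAS is Y = 1168 + 7P.
Setting them equal: 3641 = 10P, so P = 364.10.
Substituting into AD, Y = 3716.70.

P = 364.10, Y = 3716.70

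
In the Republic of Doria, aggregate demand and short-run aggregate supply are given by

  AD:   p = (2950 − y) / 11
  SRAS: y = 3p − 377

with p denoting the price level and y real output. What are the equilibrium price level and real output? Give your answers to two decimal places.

p = 237.64, y = 335.93

Rearrange AD to y = 2950 − 11p.
Set AD = SRAS: 2950 − 11p = 3p − 377, so 3327 = 14p and p = 237.64.
Substituting into AD, y = 2950 − 11p = 335.93.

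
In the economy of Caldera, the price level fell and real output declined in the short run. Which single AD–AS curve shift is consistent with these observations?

P fell and Y fell. An AD shift moves P and Y in the same direction; an SRAS shift moves them in opposite directions.
Here P and Y moved in the same direction, so the AD curve shifted.
Since Y fell, AD shifted left.

AD shifted left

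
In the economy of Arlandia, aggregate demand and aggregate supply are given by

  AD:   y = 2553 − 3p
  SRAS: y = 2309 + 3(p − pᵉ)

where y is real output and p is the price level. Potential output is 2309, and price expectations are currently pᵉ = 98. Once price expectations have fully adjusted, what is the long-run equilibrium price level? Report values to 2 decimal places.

Short run: with pᵉ = 98, SRAS is y = 2015 + 3p. Setting AD = SRAS gives 538 = 6p, so p = 89.67 and y = 2553 − 3p = 2284.00.
Output 2284.00 is below potential 2309, so over time expected prices fall and SRAS shifts right until y returns to 2309.
Long run: y = 2309 on the AD curve gives 2309 = 2553 − 3p, so p = 81.33.

Long-run p = 81.33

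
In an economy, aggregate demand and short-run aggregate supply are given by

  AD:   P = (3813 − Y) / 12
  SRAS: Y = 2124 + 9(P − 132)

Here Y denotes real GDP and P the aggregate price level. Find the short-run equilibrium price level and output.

Write SRAS as Y = 2124 + 9P − 1188 = 936 + 9P.
Rearrange AD to Y = 3813 − 12P.
Set AD = SRAS: 3813 − 12P = 936 + 9P, so 2877 = 21P and P = 137.
Then Y = 3813 − 12·137 = 2169.

P = 137, Y = 2169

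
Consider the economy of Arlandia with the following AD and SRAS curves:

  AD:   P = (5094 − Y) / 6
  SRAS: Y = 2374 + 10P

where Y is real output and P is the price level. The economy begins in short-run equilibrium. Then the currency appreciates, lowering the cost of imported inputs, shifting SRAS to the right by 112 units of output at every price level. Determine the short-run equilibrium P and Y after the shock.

This is a positive supply shock: SRAS shifts right.
New SRAS: Y = 2486 + 10P.
Set AD = SRAS: 5094 − 6P = 2486 + 10P, so 2608 = 16P and P = 163.
Y = 5094 − 6·163 = 4116.

P = 163, Y = 4116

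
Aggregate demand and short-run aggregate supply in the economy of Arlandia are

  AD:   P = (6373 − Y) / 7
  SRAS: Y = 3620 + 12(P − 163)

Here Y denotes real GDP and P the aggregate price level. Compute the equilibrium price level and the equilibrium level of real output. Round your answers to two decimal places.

P = 247.84, Y = 4638.11

Write SRAS as Y = 3620 + 12P − 1956 = 1664 + 12P.
Rearrange AD to Y = 6373 − 7P.
Set AD = SRAS: 6373 − 7P = 1664 + 12P, so 4709 = 19P and P = 247.84.
Substituting into AD, Y = 6373 − 7P = 4638.11.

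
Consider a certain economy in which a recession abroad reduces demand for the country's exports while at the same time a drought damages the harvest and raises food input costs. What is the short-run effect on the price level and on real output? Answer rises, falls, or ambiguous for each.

Price level: ambiguous; output: falls

The first event is a negative demand shock: AD shifts left, which by itself pushes P down and Y down.
The second is an adverse supply shock: SRAS shifts left, which by itself pushes P up and Y down.
The two shocks push P in opposite directions, so the effect on P is ambiguous. Both shocks push Y down, so Y falls.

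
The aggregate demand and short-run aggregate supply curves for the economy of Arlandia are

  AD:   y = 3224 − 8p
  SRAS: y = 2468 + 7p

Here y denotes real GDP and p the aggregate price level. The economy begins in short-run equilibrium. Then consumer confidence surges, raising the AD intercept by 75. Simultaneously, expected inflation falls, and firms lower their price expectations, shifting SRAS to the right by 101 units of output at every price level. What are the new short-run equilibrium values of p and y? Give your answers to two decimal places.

After both shocks: AD is y = 3299 − 8p and SRAS is y = 2569 + 7p.
Setting them equal: 730 = 15p, so p = 48.67.
Substituting into AD, y = 2909.67.

p = 48.67, y = 2909.67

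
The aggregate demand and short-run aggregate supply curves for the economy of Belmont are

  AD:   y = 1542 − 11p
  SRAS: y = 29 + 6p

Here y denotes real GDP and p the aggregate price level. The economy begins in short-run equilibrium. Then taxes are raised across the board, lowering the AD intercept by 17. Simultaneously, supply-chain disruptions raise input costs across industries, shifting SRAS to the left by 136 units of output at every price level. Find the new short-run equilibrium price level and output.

After both shocks: AD is y = 1525 − 11p and SRAS is y = 6p − 107.
Setting them equal: 1632 = 17p, so p = 96.
y = 1525 − 11·96 = 469.

p = 96, y = 469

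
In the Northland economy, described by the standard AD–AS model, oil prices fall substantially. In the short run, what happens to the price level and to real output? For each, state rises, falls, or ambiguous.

This is a favourable supply shock: SRAS shifts right.
Moving along the downward-sloping AD curve, P falls and Y rises.

Price level: falls; output: rises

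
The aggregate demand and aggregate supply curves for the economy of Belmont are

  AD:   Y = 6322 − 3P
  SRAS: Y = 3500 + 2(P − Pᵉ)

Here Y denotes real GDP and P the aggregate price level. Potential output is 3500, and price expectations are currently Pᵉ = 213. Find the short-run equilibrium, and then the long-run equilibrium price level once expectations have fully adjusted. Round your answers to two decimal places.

Short run: with Pᵉ = 213, SRAS is Y = 3074 + 2P. Setting AD = SRAS gives 3248 = 5P, so P = 649.60 and Y = 6322 − 3P = 4373.20.
Output 4373.20 is above potential 3500, so over time expected prices rise and SRAS shifts left until Y returns to 3500.
Long run: Y = 3500 on the AD curve gives 3500 = 6322 − 3P, so P = 940.67.

Short run: P = 649.60, Y = 4373.20. Long run: P = 940.67.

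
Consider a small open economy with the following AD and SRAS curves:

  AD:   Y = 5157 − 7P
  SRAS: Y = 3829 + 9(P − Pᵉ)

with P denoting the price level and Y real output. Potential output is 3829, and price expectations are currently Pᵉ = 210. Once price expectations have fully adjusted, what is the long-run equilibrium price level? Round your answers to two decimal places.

Short run: with Pᵉ = 210, SRAS is Y = 1939 + 9P. Setting AD = SRAS gives 3218 = 16P, so P = 201.13 and Y = 5157 − 7P = 3749.13.
Output 3749.13 is below potential 3829, so over time expected prices fall and SRAS shifts right until Y returns to 3829.
Long run: Y = 3829 on the AD curve gives 3829 = 5157 − 7P, so P = 189.71.

Long-run P = 189.71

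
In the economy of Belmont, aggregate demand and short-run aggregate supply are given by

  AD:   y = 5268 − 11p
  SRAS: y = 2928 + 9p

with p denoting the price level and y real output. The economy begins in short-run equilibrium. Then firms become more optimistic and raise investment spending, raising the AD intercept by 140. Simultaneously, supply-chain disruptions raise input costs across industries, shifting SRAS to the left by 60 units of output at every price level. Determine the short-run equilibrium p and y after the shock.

After both shocks: AD is y = 5408 − 11p and SRAS is y = 2868 + 9p.
Setting them equal: 2540 = 20p, so p = 127.
y = 5408 − 11·127 = 4011.

p = 127, y = 4011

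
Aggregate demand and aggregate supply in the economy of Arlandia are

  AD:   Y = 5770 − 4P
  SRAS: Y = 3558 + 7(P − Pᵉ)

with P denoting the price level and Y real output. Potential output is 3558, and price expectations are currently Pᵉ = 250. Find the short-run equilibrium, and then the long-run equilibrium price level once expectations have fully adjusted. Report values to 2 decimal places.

Short run: with Pᵉ = 250, SRAS is Y = 1808 + 7P. Setting AD = SRAS gives 3962 = 11P, so P = 360.18 and Y = 5770 − 4P = 4329.27.
Output 4329.27 is above potential 3558, so over time expected prices rise and SRAS shifts left until Y returns to 3558.
Long run: Y = 3558 on the AD curve gives 3558 = 5770 − 4P, so P = 553.00.

Short run: P = 360.18, Y = 4329.27. Long run: P = 553.00.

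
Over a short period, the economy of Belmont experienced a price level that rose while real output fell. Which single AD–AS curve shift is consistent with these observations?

P rose and Y fell. An AD shift moves P and Y in the same direction; an SRAS shift moves them in opposite directions.
Here P and Y moved in opposite directions, so the SRAS curve shifted.
Since Y fell, SRAS shifted left.

SRAS shifted left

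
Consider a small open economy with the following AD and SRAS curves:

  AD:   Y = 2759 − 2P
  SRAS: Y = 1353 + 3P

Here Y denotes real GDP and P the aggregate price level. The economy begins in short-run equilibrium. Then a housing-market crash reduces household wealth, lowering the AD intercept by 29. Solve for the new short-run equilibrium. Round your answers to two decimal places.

This is a negative demand shock: AD shifts left.
New AD: Y = 2730 − 2P.
Set AD = SRAS: 2730 − 2P = 1353 + 3P, so 1377 = 5P and P = 275.40.
Substituting into AD, Y = 2179.20.

P = 275.40, Y = 2179.20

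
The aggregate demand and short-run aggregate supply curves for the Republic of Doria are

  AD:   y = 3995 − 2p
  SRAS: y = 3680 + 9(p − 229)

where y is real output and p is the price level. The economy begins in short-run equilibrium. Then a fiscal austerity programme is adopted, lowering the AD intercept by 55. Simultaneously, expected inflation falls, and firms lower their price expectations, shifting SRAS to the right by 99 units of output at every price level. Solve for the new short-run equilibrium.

p = 202, y = 3536

After both shocks: AD is y = 3940 − 2p and SRAS is y = 1718 + 9p.
Setting them equal: 2222 = 11p, so p = 202.
y = 3940 − 2·202 = 3536.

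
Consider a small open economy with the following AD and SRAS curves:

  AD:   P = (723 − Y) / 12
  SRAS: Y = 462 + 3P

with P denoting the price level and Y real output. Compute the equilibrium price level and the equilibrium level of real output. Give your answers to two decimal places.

P = 17.40, Y = 514.20

Rearrange AD to Y = 723 − 12P.
Set AD = SRAS: 723 − 12P = 462 + 3P, so 261 = 15P and P = 17.40.
Substituting into AD, Y = 723 − 12P = 514.20.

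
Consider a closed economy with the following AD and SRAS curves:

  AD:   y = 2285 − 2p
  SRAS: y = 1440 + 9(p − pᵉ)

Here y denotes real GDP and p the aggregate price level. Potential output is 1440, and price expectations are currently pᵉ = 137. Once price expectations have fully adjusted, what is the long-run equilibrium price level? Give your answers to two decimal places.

Short run: with pᵉ = 137, SRAS is y = 207 + 9p. Setting AD = SRAS gives 2078 = 11p, so p = 188.91 and y = 2285 − 2p = 1907.18.
Output 1907.18 is above potential 1440, so over time expected prices rise and SRAS shifts left until y returns to 1440.
Long run: y = 1440 on the AD curve gives 1440 = 2285 − 2p, so p = 422.50.

Long-run p = 422.50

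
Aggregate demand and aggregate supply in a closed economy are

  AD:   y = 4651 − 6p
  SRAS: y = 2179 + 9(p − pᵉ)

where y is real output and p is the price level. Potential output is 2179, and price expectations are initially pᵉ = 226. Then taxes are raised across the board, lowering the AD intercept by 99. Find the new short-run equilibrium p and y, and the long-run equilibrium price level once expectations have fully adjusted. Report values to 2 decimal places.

AD shifts left: new AD is y = 4552 − 6p. With pᵉ = 226, SRAS is y = 145 + 9p.
Short run: 4552 − 6p = 145 + 9p gives 4407 = 15p, so p = 293.80 and y = 4552 − 6p = 2789.20.
y = 2789.20 is above potential 2179; expectations adjust and SRAS shifts left until y = 2179.
Long run: on the new AD curve, 2179 = 4552 − 6p gives p = 395.50.

Short run: p = 293.80, y = 2789.20. Long run: p = 395.50.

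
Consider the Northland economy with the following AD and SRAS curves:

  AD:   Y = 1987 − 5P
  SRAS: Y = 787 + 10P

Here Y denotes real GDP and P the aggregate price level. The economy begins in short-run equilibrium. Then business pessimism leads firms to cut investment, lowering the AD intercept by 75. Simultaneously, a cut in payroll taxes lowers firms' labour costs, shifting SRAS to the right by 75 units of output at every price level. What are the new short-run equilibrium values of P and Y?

After both shocks: AD is Y = 1912 − 5P and SRAS is Y = 862 + 10P.
Setting them equal: 1050 = 15P, so P = 70.
Y = 1912 − 5·70 = 1562.

P = 70, Y = 1562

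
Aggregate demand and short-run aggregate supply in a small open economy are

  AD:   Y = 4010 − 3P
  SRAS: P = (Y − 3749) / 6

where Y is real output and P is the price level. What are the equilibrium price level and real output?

Rearrange SRAS to Y = 3749 + 6P.
Set AD = SRAS: 4010 − 3P = 3749 + 6P, so 261 = 9P and P = 29.
Then Y = 4010 − 3·29 = 3923.

P = 29, Y = 3923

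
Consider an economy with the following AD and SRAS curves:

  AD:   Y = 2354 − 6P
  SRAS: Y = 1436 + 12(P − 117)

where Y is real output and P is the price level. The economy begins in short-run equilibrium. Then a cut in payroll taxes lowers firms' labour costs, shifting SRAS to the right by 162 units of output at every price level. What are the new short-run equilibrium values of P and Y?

This is a positive supply shock: SRAS shifts right.
New SRAS: Y = 194 + 12P.
Set AD = SRAS: 2354 − 6P = 194 + 12P, so 2160 = 18P and P = 120.
Y = 2354 − 6·120 = 1634.

P = 120, Y = 1634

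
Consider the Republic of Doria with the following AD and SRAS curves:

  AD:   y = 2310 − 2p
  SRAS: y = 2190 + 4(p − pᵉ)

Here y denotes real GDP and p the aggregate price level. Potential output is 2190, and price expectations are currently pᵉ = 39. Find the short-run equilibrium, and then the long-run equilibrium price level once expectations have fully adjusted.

Short run: p = 46, y = 2218. Long run: p = 60.

Short run: with pᵉ = 39, SRAS is y = 2034 + 4p. Setting AD = SRAS gives 276 = 6p, so p = 46 and y = 2310 − 2·46 = 2218.
Output 2218 is above potential 2190, so over time expected prices rise and SRAS shifts left until y returns to 2190.
Long run: y = 2190 on the AD curve gives 2190 = 2310 − 2p, so p = 60.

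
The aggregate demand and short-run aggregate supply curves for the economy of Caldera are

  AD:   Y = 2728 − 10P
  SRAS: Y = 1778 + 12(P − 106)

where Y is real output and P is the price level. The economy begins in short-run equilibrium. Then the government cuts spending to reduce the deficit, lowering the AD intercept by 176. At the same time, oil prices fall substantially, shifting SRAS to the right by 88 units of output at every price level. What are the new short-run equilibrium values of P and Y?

After both shocks: AD is Y = 2552 − 10P and SRAS is Y = 594 + 12P.
Setting them equal: 1958 = 22P, so P = 89.
Y = 2552 − 10·89 = 1662.

P = 89, Y = 1662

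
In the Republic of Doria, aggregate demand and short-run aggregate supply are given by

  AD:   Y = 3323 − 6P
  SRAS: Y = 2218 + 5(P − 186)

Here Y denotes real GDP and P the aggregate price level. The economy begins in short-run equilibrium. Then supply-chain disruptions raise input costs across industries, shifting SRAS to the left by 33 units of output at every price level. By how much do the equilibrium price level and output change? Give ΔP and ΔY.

ΔP = +3, ΔY = -18

This is a negative supply shock: SRAS shifts left.
New SRAS: Y = 1255 + 5P.
Set AD = SRAS: 3323 − 6P = 1255 + 5P, so 2068 = 11P and P = 188.
Y = 3323 − 6·188 = 2195.
Initially P = 185, Y = 2213, so ΔP = +3 and ΔY = -18.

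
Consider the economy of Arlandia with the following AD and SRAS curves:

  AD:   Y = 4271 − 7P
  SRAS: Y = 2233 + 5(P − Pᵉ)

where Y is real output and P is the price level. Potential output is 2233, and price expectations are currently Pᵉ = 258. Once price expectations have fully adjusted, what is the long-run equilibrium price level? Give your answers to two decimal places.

Long-run P = 291.14

Short run: with Pᵉ = 258, SRAS is Y = 943 + 5P. Setting AD = SRAS gives 3328 = 12P, so P = 277.33 and Y = 4271 − 7P = 2329.67.
Output 2329.67 is above potential 2233, so over time expected prices rise and SRAS shifts left until Y returns to 2233.
Long run: Y = 2233 on the AD curve gives 2233 = 4271 − 7P, so P = 291.14.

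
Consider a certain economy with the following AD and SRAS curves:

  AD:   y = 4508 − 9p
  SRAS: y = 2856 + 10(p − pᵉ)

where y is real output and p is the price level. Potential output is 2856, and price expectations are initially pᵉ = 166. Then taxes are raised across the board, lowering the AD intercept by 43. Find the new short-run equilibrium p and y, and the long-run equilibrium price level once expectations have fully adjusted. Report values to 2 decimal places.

AD shifts left: new AD is y = 4465 − 9p. With pᵉ = 166, SRAS is y = 1196 + 10p.
Short run: 4465 − 9p = 1196 + 10p gives 3269 = 19p, so p = 172.05 and y = 4465 − 9p = 2916.53.
y = 2916.53 is above potential 2856; expectations adjust and SRAS shifts left until y = 2856.
Long run: on the new AD curve, 2856 = 4465 − 9p gives p = 178.78.

Short run: p = 172.05, y = 2916.53. Long run: p = 178.78.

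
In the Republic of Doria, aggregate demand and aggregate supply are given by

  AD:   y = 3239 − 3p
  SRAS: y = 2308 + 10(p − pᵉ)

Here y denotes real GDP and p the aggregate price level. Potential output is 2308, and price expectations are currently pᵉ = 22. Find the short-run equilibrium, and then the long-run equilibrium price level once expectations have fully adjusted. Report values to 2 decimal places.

Short run: p = 88.54, y = 2973.38. Long run: p = 310.33.

Short run: with pᵉ = 22, SRAS is y = 2088 + 10p. Setting AD = SRAS gives 1151 = 13p, so p = 88.54 and y = 3239 − 3p = 2973.38.
Output 2973.38 is above potential 2308, so over time expected prices rise and SRAS shifts left until y returns to 2308.
Long run: y = 2308 on the AD curve gives 2308 = 3239 − 3p, so p = 310.33.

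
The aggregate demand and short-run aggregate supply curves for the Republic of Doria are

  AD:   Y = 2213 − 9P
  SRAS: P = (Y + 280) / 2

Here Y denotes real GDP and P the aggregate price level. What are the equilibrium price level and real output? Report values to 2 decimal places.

Rearrange SRAS to Y = 2P − 280.
Set AD = SRAS: 2213 − 9P = 2P − 280, so 2493 = 11P and P = 226.64.
Substituting into AD, Y = 2213 − 9P = 173.27.

P = 226.64, Y = 173.27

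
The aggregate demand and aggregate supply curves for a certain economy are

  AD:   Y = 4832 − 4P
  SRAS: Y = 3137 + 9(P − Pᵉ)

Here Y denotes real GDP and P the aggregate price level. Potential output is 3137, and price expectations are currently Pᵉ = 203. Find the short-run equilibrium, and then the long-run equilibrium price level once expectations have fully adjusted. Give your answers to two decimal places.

Short run: P = 270.92, Y = 3748.31. Long run: P = 423.75.

Short run: with Pᵉ = 203, SRAS is Y = 1310 + 9P. Setting AD = SRAS gives 3522 = 13P, so P = 270.92 and Y = 4832 − 4P = 3748.31.
Output 3748.31 is above potential 3137, so over time expected prices rise and SRAS shifts left until Y returns to 3137.
Long run: Y = 3137 on the AD curve gives 3137 = 4832 − 4P, so P = 423.75.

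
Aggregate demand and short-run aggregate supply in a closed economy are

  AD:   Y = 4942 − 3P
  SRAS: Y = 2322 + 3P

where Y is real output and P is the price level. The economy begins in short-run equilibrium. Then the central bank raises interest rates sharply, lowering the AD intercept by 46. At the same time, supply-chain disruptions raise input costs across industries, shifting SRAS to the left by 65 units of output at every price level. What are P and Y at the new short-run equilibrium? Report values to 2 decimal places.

P = 439.83, Y = 3576.50

After both shocks: AD is Y = 4896 − 3P and SRAS is Y = 2257 + 3P.
Setting them equal: 2639 = 6P, so P = 439.83.
Substituting into AD, Y = 3576.50.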